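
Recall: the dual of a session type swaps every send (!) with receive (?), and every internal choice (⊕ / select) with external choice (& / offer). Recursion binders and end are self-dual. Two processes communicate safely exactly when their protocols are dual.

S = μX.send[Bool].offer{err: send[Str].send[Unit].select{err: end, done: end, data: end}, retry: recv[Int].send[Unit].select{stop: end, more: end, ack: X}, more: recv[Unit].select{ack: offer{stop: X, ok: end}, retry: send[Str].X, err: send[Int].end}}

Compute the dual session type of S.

μX → μX  (μ self-dual)
  send[Bool] → recv[Bool]
    offer{err,retry,more} → select{err,retry,more}  (external→internal)
      [err]
        send[Str] → recv[Str]
          send[Unit] → recv[Unit]
            select{err,done,data} → offer{err,done,data}  (internal→external)
              [err]
                end self-dual
              [done]
                end self-dual
              [data]
                end self-dual
      [retry]
        recv[Int] → send[Int]
          send[Unit] → recv[Unit]
            select{stop,more,ack} → offer{stop,more,ack}  (internal→external)
              [stop]
                end self-dual
              [more]
                end self-dual
              [ack]
                X self-dual
      [more]
        recv[Unit] → send[Unit]
          select{ack,retry,err} → offer{ack,retry,err}  (internal→external)
            [ack]
              offer{stop,ok} → select{stop,ok}  (external→internal)
                [stop]
                  X self-dual
                [ok]
                  end self-dual
            [retry]
              send[Str] → recv[Str]
                X self-dual
            [err]
              send[Int] → recv[Int]
                end self-dual

μX.recv[Bool].select{err: recv[Str].recv[Unit].offer{err: end, done: end, data: end}, retry: send[Int].recv[Unit].offer{stop: end, more: end, ack: X}, more: send[Unit].offer{ack: select{stop: X, ok: end}, retry: recv[Str].X, err: recv[Int].end}}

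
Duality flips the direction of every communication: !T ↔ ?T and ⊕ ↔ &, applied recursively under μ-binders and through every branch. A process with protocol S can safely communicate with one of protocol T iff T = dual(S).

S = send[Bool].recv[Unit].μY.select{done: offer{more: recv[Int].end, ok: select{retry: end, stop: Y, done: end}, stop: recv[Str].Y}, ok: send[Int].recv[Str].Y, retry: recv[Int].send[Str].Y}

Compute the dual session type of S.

recv[Bool].send[Unit].μY.offer{done: select{more: send[Int].end, ok: offer{retry: end, stop: Y, done: end}, stop: send[Str].Y}, ok: recv[Int].send[Str].Y, retry: send[Int].recv[Str].Y}

send[Bool] → recv[Bool]
  recv[Unit] → send[Unit]
    μY → μY  (μ self-dual)
      select{done,ok,retry} → offer{done,ok,retry}  (select→offer)
        case done:
          offer{more,ok,stop} → select{more,ok,stop}  (offer→select)
            case more:
              recv[Int] → send[Int]
                dual(end) = end
            case ok:
              select{retry,stop,done} → offer{retry,stop,done}  (select→offer)
                case retry:
                  dual(end) = end
                case stop:
                  dual(Y) = Y
                case done:
                  dual(end) = end
            case stop:
              recv[Str] → send[Str]
                dual(Y) = Y
        case ok:
          send[Int] → recv[Int]
            recv[Str] → send[Str]
              dual(Y) = Y
        case retry:
          recv[Int] → send[Int]
            send[Str] → recv[Str]
              dual(Y) = Y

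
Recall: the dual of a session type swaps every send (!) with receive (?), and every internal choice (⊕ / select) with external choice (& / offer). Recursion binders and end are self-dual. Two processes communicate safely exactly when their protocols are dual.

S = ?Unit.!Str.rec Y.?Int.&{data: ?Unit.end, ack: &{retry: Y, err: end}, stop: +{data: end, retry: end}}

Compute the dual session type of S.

?Unit → !Unit
  !Str → ?Str
    rec Y → rec Y  (rec unchanged)
      ?Int → !Int
        &{data,ack,stop} → +{data,ack,stop}  (external→internal)
          [data]
            ?Unit → !Unit
              dual(end) = end
          [ack]
            &{retry,err} → +{retry,err}  (external→internal)
              [retry]
                dual(Y) = Y
              [err]
                dual(end) = end
          [stop]
            +{data,retry} → &{data,retry}  (select→offer)
              [data]
                dual(end) = end
              [retry]
                dual(end) = end

!Unit.?Str.rec Y.!Int.+{data: !Unit.end, ack: +{retry: Y, err: end}, stop: &{data: end, retry: end}}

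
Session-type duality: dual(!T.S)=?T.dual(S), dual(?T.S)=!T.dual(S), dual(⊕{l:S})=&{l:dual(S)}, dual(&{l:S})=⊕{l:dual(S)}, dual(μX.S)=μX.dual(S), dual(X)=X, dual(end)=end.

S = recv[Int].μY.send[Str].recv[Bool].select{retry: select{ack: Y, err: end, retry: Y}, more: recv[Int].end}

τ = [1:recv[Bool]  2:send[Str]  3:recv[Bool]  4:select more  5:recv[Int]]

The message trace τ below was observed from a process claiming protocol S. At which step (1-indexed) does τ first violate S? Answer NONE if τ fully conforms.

1

[1] got recv[Bool], protocol expects recv[Int]  ✗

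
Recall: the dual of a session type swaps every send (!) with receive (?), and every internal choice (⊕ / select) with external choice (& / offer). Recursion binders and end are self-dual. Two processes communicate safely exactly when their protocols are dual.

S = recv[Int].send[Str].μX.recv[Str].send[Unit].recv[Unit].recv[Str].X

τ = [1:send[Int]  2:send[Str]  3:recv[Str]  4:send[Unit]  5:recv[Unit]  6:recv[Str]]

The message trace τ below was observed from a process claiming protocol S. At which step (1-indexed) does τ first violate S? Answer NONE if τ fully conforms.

[1] got send[Int], protocol expects recv[Int]  ✗

1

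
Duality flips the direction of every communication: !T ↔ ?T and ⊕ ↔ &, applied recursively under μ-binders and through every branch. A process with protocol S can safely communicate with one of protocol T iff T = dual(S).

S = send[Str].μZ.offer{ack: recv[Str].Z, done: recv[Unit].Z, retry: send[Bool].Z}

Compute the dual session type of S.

send[Str] = recv[Str]
  μZ = μZ  (rec unchanged)
    offer{ack,done,retry} = select{ack,done,retry}  (external→internal)
      • ack:
        recv[Str] = send[Str]
          Z self-dual
      • done:
        recv[Unit] = send[Unit]
          Z self-dual
      • retry:
        send[Bool] = recv[Bool]
          Z self-dual

recv[Str].μZ.select{ack: send[Str].Z, done: send[Unit].Z, retry: recv[Bool].Z}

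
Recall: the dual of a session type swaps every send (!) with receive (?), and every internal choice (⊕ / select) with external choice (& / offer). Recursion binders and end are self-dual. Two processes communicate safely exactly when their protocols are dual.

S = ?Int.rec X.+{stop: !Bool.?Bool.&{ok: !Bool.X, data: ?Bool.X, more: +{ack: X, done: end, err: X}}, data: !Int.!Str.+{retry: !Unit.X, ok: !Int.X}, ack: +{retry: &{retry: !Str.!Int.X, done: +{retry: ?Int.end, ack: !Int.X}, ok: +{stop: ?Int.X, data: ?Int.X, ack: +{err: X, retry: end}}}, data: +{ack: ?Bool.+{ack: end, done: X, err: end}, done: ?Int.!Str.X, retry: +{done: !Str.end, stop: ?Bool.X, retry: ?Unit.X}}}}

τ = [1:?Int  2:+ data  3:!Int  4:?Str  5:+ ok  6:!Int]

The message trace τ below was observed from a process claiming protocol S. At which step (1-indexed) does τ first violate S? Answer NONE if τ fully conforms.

step 1: ?Int  ok  residual = rec X.…
step 2: + data  ok  residual = !Int.!Str.+{retry: !Unit.rec X.…, ok: !Int.rec X.…}
step 3: !Int  ok  residual = !Str.+{retry: !Unit.rec X.…, ok: !Int.rec X.…}
step 4: got ?Str, protocol expects !Str  ✗

4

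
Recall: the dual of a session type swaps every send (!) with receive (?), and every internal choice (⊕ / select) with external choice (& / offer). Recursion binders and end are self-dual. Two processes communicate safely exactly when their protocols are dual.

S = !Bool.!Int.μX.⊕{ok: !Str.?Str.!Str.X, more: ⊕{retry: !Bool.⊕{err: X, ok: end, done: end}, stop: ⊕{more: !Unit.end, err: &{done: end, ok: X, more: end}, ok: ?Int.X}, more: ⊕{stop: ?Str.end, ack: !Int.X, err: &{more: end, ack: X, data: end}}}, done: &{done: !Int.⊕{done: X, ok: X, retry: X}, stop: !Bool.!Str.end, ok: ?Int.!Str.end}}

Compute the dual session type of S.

!Bool → ?Bool
  !Int → ?Int
    μX → μX  (rec unchanged)
      ⊕{ok,more,done} → &{ok,more,done}  (select→offer)
        • ok:
          !Str → ?Str
            ?Str → !Str
              !Str → ?Str
                X self-dual
        • more:
          ⊕{retry,stop,more} → &{retry,stop,more}  (select→offer)
            • retry:
              !Bool → ?Bool
                ⊕{err,ok,done} → &{err,ok,done}  (select→offer)
                  • err:
                    X self-dual
                  • ok:
                    end self-dual
                  • done:
                    end self-dual
            • stop:
              ⊕{more,err,ok} → &{more,err,ok}  (select→offer)
                • more:
                  !Unit → ?Unit
                    end self-dual
                • err:
                  &{done,ok,more} → ⊕{done,ok,more}  (&→⊕)
                    • done:
                      end self-dual
                    • ok:
                      X self-dual
                    • more:
                      end self-dual
                • ok:
                  ?Int → !Int
                    X self-dual
            • more:
              ⊕{stop,ack,err} → &{stop,ack,err}  (select→offer)
                • stop:
                  ?Str → !Str
                    end self-dual
                • ack:
                  !Int → ?Int
                    X self-dual
                • err:
                  &{more,ack,data} → ⊕{more,ack,data}  (&→⊕)
                    • more:
                      end self-dual
                    • ack:
                      X self-dual
                    • data:
                      end self-dual
        • done:
          &{done,stop,ok} → ⊕{done,stop,ok}  (&→⊕)
            • done:
              !Int → ?Int
                ⊕{done,ok,retry} → &{done,ok,retry}  (select→offer)
                  • done:
                    X self-dual
                  • ok:
                    X self-dual
                  • retry:
                    X self-dual
            • stop:
              !Bool → ?Bool
                !Str → ?Str
                  end self-dual
            • ok:
              ?Int → !Int
                !Str → ?Str
                  end self-dual

?Bool.?Int.μX.&{ok: ?Str.!Str.?Str.X, more: &{retry: ?Bool.&{err: X, ok: end, done: end}, stop: &{more: ?Unit.end, err: ⊕{done: end, ok: X, more: end}, ok: !Int.X}, more: &{stop: !Str.end, ack: ?Int.X, err: ⊕{more: end, ack: X, data: end}}}, done: ⊕{done: ?Int.&{done: X, ok: X, retry: X}, stop: ?Bool.?Str.end, ok: !Int.?Str.end}}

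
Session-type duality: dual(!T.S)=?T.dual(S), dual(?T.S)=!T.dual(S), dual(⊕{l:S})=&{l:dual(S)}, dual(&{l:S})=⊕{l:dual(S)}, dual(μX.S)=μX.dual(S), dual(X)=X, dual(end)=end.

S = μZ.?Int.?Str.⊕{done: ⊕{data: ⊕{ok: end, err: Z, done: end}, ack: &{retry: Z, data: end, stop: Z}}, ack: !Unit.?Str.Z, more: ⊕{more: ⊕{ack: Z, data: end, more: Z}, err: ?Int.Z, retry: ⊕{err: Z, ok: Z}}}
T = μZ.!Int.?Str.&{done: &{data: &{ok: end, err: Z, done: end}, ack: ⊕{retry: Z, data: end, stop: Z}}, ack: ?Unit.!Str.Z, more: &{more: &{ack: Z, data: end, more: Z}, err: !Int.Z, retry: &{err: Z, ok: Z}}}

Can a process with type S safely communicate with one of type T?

NO

μZ ‖ μZ  ✓ (rec unchanged)
  ?Int ‖ !Int  ✓
    ?Str ‖ ?Str  ✗ same direction on both sides — not dual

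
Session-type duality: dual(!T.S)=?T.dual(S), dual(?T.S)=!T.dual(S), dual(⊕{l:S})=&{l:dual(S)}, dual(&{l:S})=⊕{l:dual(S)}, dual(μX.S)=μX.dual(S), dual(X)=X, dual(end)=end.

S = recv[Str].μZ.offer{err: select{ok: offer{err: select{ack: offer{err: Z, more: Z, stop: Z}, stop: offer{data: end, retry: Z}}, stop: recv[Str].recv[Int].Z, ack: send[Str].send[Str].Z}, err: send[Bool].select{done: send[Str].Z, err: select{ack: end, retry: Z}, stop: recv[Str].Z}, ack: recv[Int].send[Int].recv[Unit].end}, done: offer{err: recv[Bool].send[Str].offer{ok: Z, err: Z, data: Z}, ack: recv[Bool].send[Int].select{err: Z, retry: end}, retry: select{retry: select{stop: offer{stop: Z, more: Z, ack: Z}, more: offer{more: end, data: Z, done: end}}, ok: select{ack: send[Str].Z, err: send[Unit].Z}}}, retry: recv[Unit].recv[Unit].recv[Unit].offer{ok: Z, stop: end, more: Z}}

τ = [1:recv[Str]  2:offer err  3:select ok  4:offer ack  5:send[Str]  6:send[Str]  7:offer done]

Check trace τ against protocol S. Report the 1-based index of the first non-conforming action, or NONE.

NONE

step 1: recv[Str]  ok  state: μZ.…
step 2: offer err  ok  state: select{ok: offer{err: select{ack: offer{err: μZ.…, more: μZ.…, stop: μZ.…}, stop: offer{data: end, retry: μZ.…}}, stop: recv[Str].recv[Int].μZ.…, ack: send[Str].send[Str].μZ.…}, err: send[Bool].select{done: send[Str].μZ.…, err: select{ack: end, retry: μZ.…}, stop: recv[Str].μZ.…}, ack: recv[Int].send[Int].recv[Unit].end}
step 3: select ok  ok  state: offer{err: select{ack: offer{err: μZ.…, more: μZ.…, stop: μZ.…}, stop: offer{data: end, retry: μZ.…}}, stop: recv[Str].recv[Int].μZ.…, ack: send[Str].send[Str].μZ.…}
step 4: offer ack  ok  state: send[Str].send[Str].μZ.…
step 5: send[Str]  ok  state: send[Str].μZ.…
step 6: send[Str]  ok  state: μZ.…
step 7: offer done  ok  state: offer{err: recv[Bool].send[Str].offer{ok: μZ.…, err: μZ.…, data: μZ.…}, ack: recv[Bool].send[Int].select{err: μZ.…, retry: end}, retry: select{retry: select{stop: offer{stop: μZ.…, more: μZ.…, ack: μZ.…}, more: offer{more: end, data: μZ.…, done: end}}, ok: select{ack: send[Str].μZ.…, err: send[Unit].μZ.…}}}
τ conforms to S (length 7)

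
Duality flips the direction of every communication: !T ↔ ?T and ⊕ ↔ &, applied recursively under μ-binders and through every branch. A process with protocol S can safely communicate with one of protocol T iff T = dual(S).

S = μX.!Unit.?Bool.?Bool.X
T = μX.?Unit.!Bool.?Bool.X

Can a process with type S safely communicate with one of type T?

μX vs μX  ✓ (μ self-dual)
  !Unit vs ?Unit  ✓
    ?Bool vs !Bool  ✓
      ?Bool vs ?Bool  ✗ same direction on both sides — not dual

NO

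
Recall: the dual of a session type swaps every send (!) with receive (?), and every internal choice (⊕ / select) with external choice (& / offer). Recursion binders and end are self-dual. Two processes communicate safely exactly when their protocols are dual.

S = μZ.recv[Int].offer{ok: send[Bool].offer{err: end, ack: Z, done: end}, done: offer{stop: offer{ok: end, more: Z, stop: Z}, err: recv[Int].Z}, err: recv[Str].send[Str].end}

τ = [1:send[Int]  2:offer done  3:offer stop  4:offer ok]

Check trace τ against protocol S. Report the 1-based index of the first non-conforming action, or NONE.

1

step 1: got send[Int], protocol expects recv[Int]  ✗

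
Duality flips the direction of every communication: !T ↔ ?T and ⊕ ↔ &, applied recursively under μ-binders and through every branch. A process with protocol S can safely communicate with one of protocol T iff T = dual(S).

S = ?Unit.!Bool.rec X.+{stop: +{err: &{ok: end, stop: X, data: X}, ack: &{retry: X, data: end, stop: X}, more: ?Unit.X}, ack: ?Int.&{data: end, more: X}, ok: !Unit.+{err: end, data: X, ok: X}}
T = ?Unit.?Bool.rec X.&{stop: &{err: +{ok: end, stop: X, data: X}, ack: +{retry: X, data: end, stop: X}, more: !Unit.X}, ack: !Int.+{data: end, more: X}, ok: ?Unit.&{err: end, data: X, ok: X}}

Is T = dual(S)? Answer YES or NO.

NO

?Unit vs ?Unit  ✗ same direction on both sides — not dual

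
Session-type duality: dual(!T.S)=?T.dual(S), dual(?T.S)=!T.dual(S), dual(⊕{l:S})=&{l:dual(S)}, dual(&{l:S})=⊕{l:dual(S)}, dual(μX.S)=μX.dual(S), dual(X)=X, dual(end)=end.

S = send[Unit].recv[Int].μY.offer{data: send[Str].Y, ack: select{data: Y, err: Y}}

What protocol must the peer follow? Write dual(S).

send[Unit] = recv[Unit]
  recv[Int] = send[Int]
    μY = μY  (μ self-dual)
      offer{data,ack} = select{data,ack}  (external→internal)
        case data:
          send[Str] = recv[Str]
            dual(Y) = Y
        case ack:
          select{data,err} = offer{data,err}  (internal→external)
            case data:
              dual(Y) = Y
            case err:
              dual(Y) = Y

recv[Unit].send[Int].μY.select{data: recv[Str].Y, ack: offer{data: Y, err: Y}}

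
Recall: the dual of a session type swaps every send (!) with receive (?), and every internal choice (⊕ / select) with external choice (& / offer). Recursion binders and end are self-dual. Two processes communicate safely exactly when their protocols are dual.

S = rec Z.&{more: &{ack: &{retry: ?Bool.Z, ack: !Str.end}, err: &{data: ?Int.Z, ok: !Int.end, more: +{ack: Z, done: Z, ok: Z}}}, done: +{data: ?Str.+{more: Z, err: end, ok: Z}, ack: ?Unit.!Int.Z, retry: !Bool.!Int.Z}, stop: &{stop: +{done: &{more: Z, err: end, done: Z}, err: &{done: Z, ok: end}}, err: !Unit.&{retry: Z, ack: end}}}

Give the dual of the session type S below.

rec Z ↦ rec Z  (μ self-dual)
  &{more,done,stop} ↦ +{more,done,stop}  (external→internal)
    • more:
      &{ack,err} ↦ +{ack,err}  (external→internal)
        • ack:
          &{retry,ack} ↦ +{retry,ack}  (external→internal)
            • retry:
              ?Bool ↦ !Bool
                Z self-dual
            • ack:
              !Str ↦ ?Str
                end self-dual
        • err:
          &{data,ok,more} ↦ +{data,ok,more}  (external→internal)
            • data:
              ?Int ↦ !Int
                Z self-dual
            • ok:
              !Int ↦ ?Int
                end self-dual
            • more:
              +{ack,done,ok} ↦ &{ack,done,ok}  (select→offer)
                • ack:
                  Z self-dual
                • done:
                  Z self-dual
                • ok:
                  Z self-dual
    • done:
      +{data,ack,retry} ↦ &{data,ack,retry}  (select→offer)
        • data:
          ?Str ↦ !Str
            +{more,err,ok} ↦ &{more,err,ok}  (select→offer)
              • more:
                Z self-dual
              • err:
                end self-dual
              • ok:
                Z self-dual
        • ack:
          ?Unit ↦ !Unit
            !Int ↦ ?Int
              Z self-dual
        • retry:
          !Bool ↦ ?Bool
            !Int ↦ ?Int
              Z self-dual
    • stop:
      &{stop,err} ↦ +{stop,err}  (external→internal)
        • stop:
          +{done,err} ↦ &{done,err}  (select→offer)
            • done:
              &{more,err,done} ↦ +{more,err,done}  (external→internal)
                • more:
                  Z self-dual
                • err:
                  end self-dual
                • done:
                  Z self-dual
            • err:
              &{done,ok} ↦ +{done,ok}  (external→internal)
                • done:
                  Z self-dual
                • ok:
                  end self-dual
        • err:
          !Unit ↦ ?Unit
            &{retry,ack} ↦ +{retry,ack}  (external→internal)
              • retry:
                Z self-dual
              • ack:
                end self-dual

rec Z.+{more: +{ack: +{retry: !Bool.Z, ack: ?Str.end}, err: +{data: !Int.Z, ok: ?Int.end, more: &{ack: Z, done: Z, ok: Z}}}, done: &{data: !Str.&{more: Z, err: end, ok: Z}, ack: !Unit.?Int.Z, retry: ?Bool.?Int.Z}, stop: +{stop: &{done: +{more: Z, err: end, done: Z}, err: +{done: Z, ok: end}}, err: ?Unit.+{retry: Z, ack: end}}}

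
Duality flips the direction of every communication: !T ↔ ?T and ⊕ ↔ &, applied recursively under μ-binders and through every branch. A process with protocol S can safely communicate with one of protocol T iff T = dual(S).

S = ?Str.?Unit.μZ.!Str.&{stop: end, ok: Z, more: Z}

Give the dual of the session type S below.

?Str = !Str
  ?Unit = !Unit
    μZ = μZ  (μ self-dual)
      !Str = ?Str
        &{stop,ok,more} = ⊕{stop,ok,more}  (&→⊕)
          • stop:
            end self-dual
          • ok:
            Z self-dual
          • more:
            Z self-dual

!Str.!Unit.μZ.?Str.⊕{stop: end, ok: Z, more: Z}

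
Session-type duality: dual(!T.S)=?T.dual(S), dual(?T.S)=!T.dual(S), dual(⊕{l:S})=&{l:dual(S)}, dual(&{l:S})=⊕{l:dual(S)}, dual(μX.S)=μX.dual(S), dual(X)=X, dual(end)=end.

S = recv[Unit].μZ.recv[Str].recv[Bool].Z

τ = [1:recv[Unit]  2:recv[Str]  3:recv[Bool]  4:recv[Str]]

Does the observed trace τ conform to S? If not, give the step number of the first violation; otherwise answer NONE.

NONE

[1] recv[Unit]  ok  residual = μZ.…
[2] recv[Str]  ok  residual = recv[Bool].μZ.…
[3] recv[Bool]  ok  residual = μZ.…
[4] recv[Str]  ok  residual = recv[Bool].μZ.…
trace exhausted — no violation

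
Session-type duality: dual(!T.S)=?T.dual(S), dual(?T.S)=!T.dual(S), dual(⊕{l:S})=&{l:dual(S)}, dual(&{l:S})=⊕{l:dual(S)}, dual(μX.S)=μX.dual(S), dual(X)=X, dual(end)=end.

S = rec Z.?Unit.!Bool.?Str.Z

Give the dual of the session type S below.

rec Z = rec Z  (binder kept)
  ?Unit = !Unit
    !Bool = ?Bool
      ?Str = !Str
        Z ↦ Z

rec Z.!Unit.?Bool.!Str.Z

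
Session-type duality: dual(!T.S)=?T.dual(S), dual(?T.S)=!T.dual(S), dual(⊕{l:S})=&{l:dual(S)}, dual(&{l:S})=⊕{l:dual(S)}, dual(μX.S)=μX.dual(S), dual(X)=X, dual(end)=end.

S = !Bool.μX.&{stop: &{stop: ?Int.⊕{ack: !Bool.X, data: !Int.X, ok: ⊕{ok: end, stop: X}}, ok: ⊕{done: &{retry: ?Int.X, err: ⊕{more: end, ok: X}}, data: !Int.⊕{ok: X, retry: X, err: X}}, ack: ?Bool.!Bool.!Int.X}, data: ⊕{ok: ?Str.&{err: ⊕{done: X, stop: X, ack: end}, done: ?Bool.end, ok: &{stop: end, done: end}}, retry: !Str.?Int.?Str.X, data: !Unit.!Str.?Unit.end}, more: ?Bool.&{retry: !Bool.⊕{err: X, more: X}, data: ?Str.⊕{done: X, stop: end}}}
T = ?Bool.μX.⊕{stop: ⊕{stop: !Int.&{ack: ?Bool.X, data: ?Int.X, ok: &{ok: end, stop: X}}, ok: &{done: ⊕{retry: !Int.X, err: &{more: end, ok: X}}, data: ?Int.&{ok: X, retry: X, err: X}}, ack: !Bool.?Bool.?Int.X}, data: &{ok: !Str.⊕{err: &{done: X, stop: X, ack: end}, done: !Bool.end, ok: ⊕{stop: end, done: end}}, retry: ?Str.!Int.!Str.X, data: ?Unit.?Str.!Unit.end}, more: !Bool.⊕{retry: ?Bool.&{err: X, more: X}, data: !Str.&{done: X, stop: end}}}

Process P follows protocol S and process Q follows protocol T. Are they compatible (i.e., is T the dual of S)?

YES

!Bool ‖ ?Bool  match
  μX ‖ μX  match (binder kept)
    &{stop,data,more} ‖ ⊕{stop,data,more}  match same labels
      • stop:
        &{stop,ok,ack} ‖ ⊕{stop,ok,ack}  match same labels
          • stop:
            ?Int ‖ !Int  match
              ⊕{ack,data,ok} ‖ &{ack,data,ok}  match same labels
                • ack:
                  !Bool ‖ ?Bool  match
                    X ‖ X  match
                • data:
                  !Int ‖ ?Int  match
                    X ‖ X  match
                • ok:
                  ⊕{ok,stop} ‖ &{ok,stop}  match same labels
                    • ok:
                      end ‖ end  match
                    • stop:
                      X ‖ X  match
          • ok:
            ⊕{done,data} ‖ &{done,data}  match same labels
              • done:
                &{retry,err} ‖ ⊕{retry,err}  match same labels
                  • retry:
                    ?Int ‖ !Int  match
                      X ‖ X  match
                  • err:
                    ⊕{more,ok} ‖ &{more,ok}  match same labels
                      • more:
                        end ‖ end  match
                      • ok:
                        X ‖ X  match
              • data:
                !Int ‖ ?Int  match
                  ⊕{ok,retry,err} ‖ &{ok,retry,err}  match same labels
                    • ok:
                      X ‖ X  match
                    • retry:
                      X ‖ X  match
                    • err:
                      X ‖ X  match
          • ack:
            ?Bool ‖ !Bool  match
              !Bool ‖ ?Bool  match
                !Int ‖ ?Int  match
                  X ‖ X  match
      • data:
        ⊕{ok,retry,data} ‖ &{ok,retry,data}  match same labels
          • ok:
            ?Str ‖ !Str  match
              &{err,done,ok} ‖ ⊕{err,done,ok}  match same labels
                • err:
                  ⊕{done,stop,ack} ‖ &{done,stop,ack}  match same labels
                    • done:
                      X ‖ X  match
                    • stop:
                      X ‖ X  match
                    • ack:
                      end ‖ end  match
                • done:
                  ?Bool ‖ !Bool  match
                    end ‖ end  match
                • ok:
                  &{stop,done} ‖ ⊕{stop,done}  match same labels
                    • stop:
                      end ‖ end  match
                    • done:
                      end ‖ end  match
          • retry:
            !Str ‖ ?Str  match
              ?Int ‖ !Int  match
                ?Str ‖ !Str  match
                  X ‖ X  match
          • data:
            !Unit ‖ ?Unit  match
              !Str ‖ ?Str  match
                ?Unit ‖ !Unit  match
                  end ‖ end  match
      • more:
        ?Bool ‖ !Bool  match
          &{retry,data} ‖ ⊕{retry,data}  match same labels
            • retry:
              !Bool ‖ ?Bool  match
                ⊕{err,more} ‖ &{err,more}  match same labels
                  • err:
                    X ‖ X  match
                  • more:
                    X ‖ X  match
            • data:
              ?Str ‖ !Str  match
                ⊕{done,stop} ‖ &{done,stop}  match same labels
                  • done:
                    X ‖ X  match
                  • stop:
                    end ‖ end  match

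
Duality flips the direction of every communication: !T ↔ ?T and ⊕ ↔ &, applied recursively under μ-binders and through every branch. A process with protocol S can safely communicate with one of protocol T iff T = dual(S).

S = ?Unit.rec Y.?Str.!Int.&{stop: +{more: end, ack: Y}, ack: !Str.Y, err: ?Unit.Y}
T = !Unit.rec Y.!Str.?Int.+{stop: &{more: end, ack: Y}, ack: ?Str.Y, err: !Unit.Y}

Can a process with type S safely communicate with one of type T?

?Unit vs !Unit  ok
  rec Y vs rec Y  ok (μ self-dual)
    ?Str vs !Str  ok
      !Int vs ?Int  ok
        &{stop,ack,err} vs +{stop,ack,err}  ok label sets agree
          case stop:
            +{more,ack} vs &{more,ack}  ok label sets agree
              case more:
                end vs end  ok
              case ack:
                Y vs Y  ok
          case ack:
            !Str vs ?Str  ok
              Y vs Y  ok
          case err:
            ?Unit vs !Unit  ok
              Y vs Y  ok

YES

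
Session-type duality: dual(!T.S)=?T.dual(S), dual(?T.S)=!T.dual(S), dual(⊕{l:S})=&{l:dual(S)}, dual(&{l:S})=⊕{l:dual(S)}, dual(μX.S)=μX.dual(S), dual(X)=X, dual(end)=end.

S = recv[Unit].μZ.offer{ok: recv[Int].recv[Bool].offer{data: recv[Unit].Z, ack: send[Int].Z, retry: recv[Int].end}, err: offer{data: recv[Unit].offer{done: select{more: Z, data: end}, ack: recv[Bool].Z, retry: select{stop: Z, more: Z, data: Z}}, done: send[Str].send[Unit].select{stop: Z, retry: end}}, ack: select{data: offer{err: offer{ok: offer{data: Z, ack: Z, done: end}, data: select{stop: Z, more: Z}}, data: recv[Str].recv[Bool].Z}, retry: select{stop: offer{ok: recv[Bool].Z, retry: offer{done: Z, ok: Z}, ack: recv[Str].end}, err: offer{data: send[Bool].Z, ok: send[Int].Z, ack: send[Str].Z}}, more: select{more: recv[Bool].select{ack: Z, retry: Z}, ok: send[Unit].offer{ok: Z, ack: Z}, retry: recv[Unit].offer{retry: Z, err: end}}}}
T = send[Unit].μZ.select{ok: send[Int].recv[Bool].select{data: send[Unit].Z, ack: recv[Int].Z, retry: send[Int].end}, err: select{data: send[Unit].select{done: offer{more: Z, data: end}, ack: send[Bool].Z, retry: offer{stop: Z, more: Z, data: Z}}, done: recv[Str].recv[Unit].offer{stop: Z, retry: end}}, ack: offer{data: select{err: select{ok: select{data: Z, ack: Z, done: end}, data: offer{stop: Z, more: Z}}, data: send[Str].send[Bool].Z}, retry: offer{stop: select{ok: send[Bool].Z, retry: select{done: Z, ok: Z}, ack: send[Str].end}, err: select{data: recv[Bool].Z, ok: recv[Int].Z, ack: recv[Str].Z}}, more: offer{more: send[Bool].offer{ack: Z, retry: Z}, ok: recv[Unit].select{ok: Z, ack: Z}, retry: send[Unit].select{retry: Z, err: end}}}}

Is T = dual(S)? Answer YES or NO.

recv[Unit] ‖ send[Unit]  match
  μZ ‖ μZ  match (μ self-dual)
    offer{ok,err,ack} ‖ select{ok,err,ack}  match label sets agree
      • ok:
        recv[Int] ‖ send[Int]  match
          recv[Bool] ‖ recv[Bool]  ✗ same direction on both sides — not dual

NO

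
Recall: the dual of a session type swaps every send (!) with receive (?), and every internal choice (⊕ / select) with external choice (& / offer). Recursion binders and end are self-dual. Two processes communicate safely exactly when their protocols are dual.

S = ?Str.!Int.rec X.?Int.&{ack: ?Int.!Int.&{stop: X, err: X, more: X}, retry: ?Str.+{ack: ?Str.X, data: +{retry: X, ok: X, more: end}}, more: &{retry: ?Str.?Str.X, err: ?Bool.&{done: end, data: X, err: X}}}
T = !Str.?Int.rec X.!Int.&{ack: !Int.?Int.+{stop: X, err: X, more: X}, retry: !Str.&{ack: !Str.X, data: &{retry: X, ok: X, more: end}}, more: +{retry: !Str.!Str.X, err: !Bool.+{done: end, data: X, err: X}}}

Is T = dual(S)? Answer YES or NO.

NO

?Str | !Str  ok
  !Int | ?Int  ok
    rec X | rec X  ok (μ self-dual)
      ?Int | !Int  ok
        &{ack,retry,more} | &{ack,retry,more}  ✗ choice polarity not flipped — not dual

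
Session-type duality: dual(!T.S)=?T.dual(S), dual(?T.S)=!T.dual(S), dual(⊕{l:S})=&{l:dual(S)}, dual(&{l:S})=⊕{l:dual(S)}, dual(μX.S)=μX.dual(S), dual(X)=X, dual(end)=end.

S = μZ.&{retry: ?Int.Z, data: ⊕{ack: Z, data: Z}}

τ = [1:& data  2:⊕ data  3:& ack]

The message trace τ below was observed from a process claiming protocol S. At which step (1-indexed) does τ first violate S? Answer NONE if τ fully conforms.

@1 & data  match  residual = ⊕{ack: μZ.…, data: μZ.…}
@2 ⊕ data  match  residual = μZ.…
@3 got & ack, protocol expects & retry or & data  ✗

3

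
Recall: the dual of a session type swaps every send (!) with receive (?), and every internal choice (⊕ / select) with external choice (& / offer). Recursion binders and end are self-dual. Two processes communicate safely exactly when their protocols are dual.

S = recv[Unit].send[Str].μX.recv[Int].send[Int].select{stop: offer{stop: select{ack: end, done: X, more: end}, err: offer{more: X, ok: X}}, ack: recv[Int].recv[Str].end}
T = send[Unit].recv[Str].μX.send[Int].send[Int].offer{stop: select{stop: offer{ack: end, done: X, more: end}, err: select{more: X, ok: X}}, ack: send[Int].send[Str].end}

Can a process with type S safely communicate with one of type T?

NO

recv[Unit] vs send[Unit]  match
  send[Str] vs recv[Str]  match
    μX vs μX  match (binder kept)
      recv[Int] vs send[Int]  match
        send[Int] vs send[Int]  ✗ same direction on both sides — not dual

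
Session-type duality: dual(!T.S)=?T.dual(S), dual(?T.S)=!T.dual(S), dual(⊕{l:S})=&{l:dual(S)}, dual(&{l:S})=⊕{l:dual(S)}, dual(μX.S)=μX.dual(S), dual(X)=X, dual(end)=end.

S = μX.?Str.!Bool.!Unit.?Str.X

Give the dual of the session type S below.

μX ↦ μX  (μ self-dual)
  ?Str ↦ !Str
    !Bool ↦ ?Bool
      !Unit ↦ ?Unit
        ?Str ↦ !Str
          dual(X) = X

μX.!Str.?Bool.?Unit.!Str.X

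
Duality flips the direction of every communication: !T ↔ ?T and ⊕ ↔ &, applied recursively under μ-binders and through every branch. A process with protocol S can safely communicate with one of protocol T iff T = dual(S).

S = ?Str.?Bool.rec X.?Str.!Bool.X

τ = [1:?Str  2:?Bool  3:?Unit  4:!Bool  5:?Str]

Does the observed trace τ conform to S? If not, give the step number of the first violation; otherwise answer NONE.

step 1: ?Str  ok  residual = ?Bool.rec X.…
step 2: ?Bool  ok  residual = rec X.…
step 3: got ?Unit, protocol expects ?Str  ✗

3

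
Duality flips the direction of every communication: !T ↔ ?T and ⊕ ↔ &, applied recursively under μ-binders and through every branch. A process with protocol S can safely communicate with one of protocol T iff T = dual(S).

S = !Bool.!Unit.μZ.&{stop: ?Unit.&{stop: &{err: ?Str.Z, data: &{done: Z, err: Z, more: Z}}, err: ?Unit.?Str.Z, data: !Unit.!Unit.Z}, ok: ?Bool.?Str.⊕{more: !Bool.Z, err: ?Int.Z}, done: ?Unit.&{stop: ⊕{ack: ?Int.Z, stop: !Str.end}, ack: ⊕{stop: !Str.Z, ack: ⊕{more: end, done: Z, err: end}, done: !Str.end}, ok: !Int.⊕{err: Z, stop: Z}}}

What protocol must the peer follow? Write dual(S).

!Bool → ?Bool
  !Unit → ?Unit
    μZ → μZ  (μ self-dual)
      &{stop,ok,done} → ⊕{stop,ok,done}  (external→internal)
        case stop:
          ?Unit → !Unit
            &{stop,err,data} → ⊕{stop,err,data}  (external→internal)
              case stop:
                &{err,data} → ⊕{err,data}  (external→internal)
                  case err:
                    ?Str → !Str
                      Z ↦ Z
                  case data:
                    &{done,err,more} → ⊕{done,err,more}  (external→internal)
                      case done:
                        Z ↦ Z
                      case err:
                        Z ↦ Z
                      case more:
                        Z ↦ Z
              case err:
                ?Unit → !Unit
                  ?Str → !Str
                    Z ↦ Z
              case data:
                !Unit → ?Unit
                  !Unit → ?Unit
                    Z ↦ Z
        case ok:
          ?Bool → !Bool
            ?Str → !Str
              ⊕{more,err} → &{more,err}  (internal→external)
                case more:
                  !Bool → ?Bool
                    Z ↦ Z
                case err:
                  ?Int → !Int
                    Z ↦ Z
        case done:
          ?Unit → !Unit
            &{stop,ack,ok} → ⊕{stop,ack,ok}  (external→internal)
              case stop:
                ⊕{ack,stop} → &{ack,stop}  (internal→external)
                  case ack:
                    ?Int → !Int
                      Z ↦ Z
                  case stop:
                    !Str → ?Str
                      end ↦ end
              case ack:
                ⊕{stop,ack,done} → &{stop,ack,done}  (internal→external)
                  case stop:
                    !Str → ?Str
                      Z ↦ Z
                  case ack:
                    ⊕{more,done,err} → &{more,done,err}  (internal→external)
                      case more:
                        end ↦ end
                      case done:
                        Z ↦ Z
                      case err:
                        end ↦ end
                  case done:
                    !Str → ?Str
                      end ↦ end
              case ok:
                !Int → ?Int
                  ⊕{err,stop} → &{err,stop}  (internal→external)
                    case err:
                      Z ↦ Z
                    case stop:
                      Z ↦ Z

?Bool.?Unit.μZ.⊕{stop: !Unit.⊕{stop: ⊕{err: !Str.Z, data: ⊕{done: Z, err: Z, more: Z}}, err: !Unit.!Str.Z, data: ?Unit.?Unit.Z}, ok: !Bool.!Str.&{more: ?Bool.Z, err: !Int.Z}, done: !Unit.⊕{stop: &{ack: !Int.Z, stop: ?Str.end}, ack: &{stop: ?Str.Z, ack: &{more: end, done: Z, err: end}, done: ?Str.end}, ok: ?Int.&{err: Z, stop: Z}}}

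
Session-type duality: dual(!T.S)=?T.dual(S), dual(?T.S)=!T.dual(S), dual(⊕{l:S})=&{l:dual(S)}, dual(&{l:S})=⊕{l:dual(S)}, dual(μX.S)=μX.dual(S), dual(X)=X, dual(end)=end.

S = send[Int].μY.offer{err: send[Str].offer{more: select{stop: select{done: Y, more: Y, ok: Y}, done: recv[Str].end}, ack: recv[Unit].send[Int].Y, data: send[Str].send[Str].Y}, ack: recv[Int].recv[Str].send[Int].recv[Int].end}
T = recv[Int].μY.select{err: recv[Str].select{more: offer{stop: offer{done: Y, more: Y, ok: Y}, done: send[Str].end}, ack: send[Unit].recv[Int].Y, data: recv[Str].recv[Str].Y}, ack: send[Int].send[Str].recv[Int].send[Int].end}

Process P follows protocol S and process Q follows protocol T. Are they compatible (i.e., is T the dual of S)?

YES

send[Int] | recv[Int]  ok
  μY | μY  ok (rec unchanged)
    offer{err,ack} | select{err,ack}  ok label sets agree
      case err:
        send[Str] | recv[Str]  ok
          offer{more,ack,data} | select{more,ack,data}  ok label sets agree
            case more:
              select{stop,done} | offer{stop,done}  ok label sets agree
                case stop:
                  select{done,more,ok} | offer{done,more,ok}  ok label sets agree
                    case done:
                      Y | Y  ok
                    case more:
                      Y | Y  ok
                    case ok:
                      Y | Y  ok
                case done:
                  recv[Str] | send[Str]  ok
                    end | end  ok
            case ack:
              recv[Unit] | send[Unit]  ok
                send[Int] | recv[Int]  ok
                  Y | Y  ok
            case data:
              send[Str] | recv[Str]  ok
                send[Str] | recv[Str]  ok
                  Y | Y  ok
      case ack:
        recv[Int] | send[Int]  ok
          recv[Str] | send[Str]  ok
            send[Int] | recv[Int]  ok
              recv[Int] | send[Int]  ok
                end | end  ok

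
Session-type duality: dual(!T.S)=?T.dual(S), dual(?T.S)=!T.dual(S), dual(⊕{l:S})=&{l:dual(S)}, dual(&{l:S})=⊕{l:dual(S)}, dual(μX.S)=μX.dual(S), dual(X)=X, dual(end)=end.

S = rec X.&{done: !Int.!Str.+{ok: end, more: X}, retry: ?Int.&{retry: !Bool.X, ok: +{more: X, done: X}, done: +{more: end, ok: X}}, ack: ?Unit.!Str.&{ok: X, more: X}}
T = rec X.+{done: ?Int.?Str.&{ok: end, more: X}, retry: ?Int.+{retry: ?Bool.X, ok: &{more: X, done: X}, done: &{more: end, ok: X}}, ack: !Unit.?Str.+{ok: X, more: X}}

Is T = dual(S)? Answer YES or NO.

NO

rec X ‖ rec X  ok (rec unchanged)
  &{done,retry,ack} ‖ +{done,retry,ack}  ok same labels
    • done:
      !Int ‖ ?Int  ok
        !Str ‖ ?Str  ok
          +{ok,more} ‖ &{ok,more}  ok same labels
            • ok:
              end ‖ end  ok
            • more:
              X ‖ X  ok
    • retry:
      ?Int ‖ ?Int  ✗ same direction on both sides — not dual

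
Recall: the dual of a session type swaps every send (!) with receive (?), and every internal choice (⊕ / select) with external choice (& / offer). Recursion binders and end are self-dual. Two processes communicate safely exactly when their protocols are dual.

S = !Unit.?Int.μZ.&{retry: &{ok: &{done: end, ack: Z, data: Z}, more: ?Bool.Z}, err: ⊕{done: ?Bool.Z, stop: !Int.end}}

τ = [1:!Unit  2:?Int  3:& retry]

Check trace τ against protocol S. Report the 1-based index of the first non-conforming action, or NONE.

step 1: !Unit  ✓  residual = ?Int.μZ.…
step 2: ?Int  ✓  residual = μZ.…
step 3: & retry  ✓  residual = &{ok: &{done: end, ack: μZ.…, data: μZ.…}, more: ?Bool.μZ.…}
τ conforms to S (length 3)

NONE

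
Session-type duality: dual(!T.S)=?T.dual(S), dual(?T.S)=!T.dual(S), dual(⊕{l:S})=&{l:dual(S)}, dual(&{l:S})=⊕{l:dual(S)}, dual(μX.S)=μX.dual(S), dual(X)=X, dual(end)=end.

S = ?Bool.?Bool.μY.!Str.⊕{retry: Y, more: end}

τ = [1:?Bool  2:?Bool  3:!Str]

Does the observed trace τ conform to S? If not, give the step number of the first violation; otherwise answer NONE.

[1] ?Bool  ok  residual = ?Bool.μY.…
[2] ?Bool  ok  residual = μY.…
[3] !Str  ok  residual = ⊕{retry: μY.…, more: end}
τ conforms to S (length 3)

NONE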